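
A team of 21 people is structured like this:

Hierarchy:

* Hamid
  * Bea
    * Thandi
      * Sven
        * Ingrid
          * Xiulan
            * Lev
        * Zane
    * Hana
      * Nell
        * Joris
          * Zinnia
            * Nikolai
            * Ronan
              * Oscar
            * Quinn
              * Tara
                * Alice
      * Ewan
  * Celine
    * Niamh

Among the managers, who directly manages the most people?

Direct-report counts: Hamid has 2; Celine has 1; Bea has 2; Hana has 2; Nell has 1; Joris has 1; Zinnia has 3; Quinn has 1; Tara has 1; Ronan has 1; Thandi has 1; Sven has 2; Ingrid has 1; Xiulan has 1. The largest is 3, held by Zinnia.

Zinnia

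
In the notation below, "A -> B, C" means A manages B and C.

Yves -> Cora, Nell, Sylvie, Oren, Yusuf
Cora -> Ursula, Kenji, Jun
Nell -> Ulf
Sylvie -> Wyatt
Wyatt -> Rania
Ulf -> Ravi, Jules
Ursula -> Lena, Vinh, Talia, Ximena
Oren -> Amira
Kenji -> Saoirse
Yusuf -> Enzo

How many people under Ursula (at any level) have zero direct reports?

The people in Ursula's organization with no one reporting to them are Ximena, Talia, Vinh, Lena. That is 4.

4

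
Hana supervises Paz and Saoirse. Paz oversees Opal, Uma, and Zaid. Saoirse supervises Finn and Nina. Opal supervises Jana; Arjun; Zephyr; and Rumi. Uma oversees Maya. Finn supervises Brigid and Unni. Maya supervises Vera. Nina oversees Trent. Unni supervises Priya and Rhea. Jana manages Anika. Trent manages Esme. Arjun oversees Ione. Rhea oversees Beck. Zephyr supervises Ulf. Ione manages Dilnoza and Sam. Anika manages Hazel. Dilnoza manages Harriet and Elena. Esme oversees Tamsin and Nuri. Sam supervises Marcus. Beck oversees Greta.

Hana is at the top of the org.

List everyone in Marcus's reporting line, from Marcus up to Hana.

Marcus reports to Sam. Sam reports to Ione. Ione reports to Arjun. Arjun reports to Opal. Opal reports to Paz. Paz reports to Hana. Hana is at the top.

Marcus -> Sam -> Ione -> Arjun -> Opal -> Paz -> Hana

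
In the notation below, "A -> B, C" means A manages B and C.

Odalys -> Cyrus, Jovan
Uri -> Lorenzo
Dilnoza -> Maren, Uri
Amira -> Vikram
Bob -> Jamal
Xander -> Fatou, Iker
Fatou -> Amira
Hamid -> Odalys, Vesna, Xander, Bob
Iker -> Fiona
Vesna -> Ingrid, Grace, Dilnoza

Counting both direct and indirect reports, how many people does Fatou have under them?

Fatou directly manages Amira. Under Amira: Vikram (1). That's 2 in total.

2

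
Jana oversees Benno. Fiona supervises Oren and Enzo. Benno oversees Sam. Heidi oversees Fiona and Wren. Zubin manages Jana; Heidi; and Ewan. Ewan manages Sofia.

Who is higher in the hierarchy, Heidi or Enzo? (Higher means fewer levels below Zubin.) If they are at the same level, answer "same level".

Heidi

Heidi is 1 level below Zubin; Enzo is 3. Heidi is higher.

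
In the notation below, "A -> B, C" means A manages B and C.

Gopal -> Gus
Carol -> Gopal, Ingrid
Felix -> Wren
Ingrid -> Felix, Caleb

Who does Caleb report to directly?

Ingrid

Caleb reports directly to Ingrid.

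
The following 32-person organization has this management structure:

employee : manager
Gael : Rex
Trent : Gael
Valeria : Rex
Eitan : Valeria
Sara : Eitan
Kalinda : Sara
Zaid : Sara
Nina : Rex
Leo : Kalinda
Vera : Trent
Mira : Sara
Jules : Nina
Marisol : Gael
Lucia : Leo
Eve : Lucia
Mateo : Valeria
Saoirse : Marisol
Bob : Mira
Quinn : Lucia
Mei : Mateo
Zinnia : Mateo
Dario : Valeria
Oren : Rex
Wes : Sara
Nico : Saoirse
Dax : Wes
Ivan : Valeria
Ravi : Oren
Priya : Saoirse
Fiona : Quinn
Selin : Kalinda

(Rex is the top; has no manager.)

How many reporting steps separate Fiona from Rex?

Chain from Fiona up to Rex: Fiona → Quinn → Lucia → Leo → Kalinda → Sara → Eitan → Valeria → Rex. That is 8 steps up, so Fiona is 8 levels below Rex.

8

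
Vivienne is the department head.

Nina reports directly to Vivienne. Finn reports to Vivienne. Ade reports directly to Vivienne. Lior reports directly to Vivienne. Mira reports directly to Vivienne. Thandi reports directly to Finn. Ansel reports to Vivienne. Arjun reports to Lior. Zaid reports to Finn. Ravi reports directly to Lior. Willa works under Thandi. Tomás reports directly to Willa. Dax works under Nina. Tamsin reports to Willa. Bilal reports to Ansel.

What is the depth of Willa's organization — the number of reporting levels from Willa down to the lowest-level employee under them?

The longest chain under Willa runs Willa → Tamsin, which is 1 level below Willa.

1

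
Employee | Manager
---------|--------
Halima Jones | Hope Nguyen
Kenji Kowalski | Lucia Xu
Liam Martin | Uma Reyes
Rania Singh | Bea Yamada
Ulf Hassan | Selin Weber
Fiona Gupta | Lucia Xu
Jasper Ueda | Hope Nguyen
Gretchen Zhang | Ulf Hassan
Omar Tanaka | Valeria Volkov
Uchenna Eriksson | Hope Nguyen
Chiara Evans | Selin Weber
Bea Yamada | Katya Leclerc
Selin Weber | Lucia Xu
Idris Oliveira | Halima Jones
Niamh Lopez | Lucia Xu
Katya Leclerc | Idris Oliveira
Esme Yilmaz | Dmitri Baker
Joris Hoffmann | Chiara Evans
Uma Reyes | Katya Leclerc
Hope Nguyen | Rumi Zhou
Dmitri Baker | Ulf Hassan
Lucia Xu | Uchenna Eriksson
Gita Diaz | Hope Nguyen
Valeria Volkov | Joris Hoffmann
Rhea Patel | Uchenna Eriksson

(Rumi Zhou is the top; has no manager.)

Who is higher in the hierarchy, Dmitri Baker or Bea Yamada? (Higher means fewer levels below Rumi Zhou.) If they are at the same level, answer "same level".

Dmitri Baker is 6 levels below Rumi Zhou; Bea Yamada is 5. Bea Yamada is higher.

Bea Yamada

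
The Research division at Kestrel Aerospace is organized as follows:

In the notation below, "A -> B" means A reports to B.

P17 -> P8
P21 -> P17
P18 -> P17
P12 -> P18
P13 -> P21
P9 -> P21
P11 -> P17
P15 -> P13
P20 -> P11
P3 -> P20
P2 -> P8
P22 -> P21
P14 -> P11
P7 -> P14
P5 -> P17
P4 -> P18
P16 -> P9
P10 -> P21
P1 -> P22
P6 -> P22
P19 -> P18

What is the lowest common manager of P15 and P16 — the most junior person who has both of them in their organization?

P21

P15's chain of managers is P13, P21, P17, P8. P16's chain of managers is P9, P21, P17, P8. The first manager that appears in both chains is P21.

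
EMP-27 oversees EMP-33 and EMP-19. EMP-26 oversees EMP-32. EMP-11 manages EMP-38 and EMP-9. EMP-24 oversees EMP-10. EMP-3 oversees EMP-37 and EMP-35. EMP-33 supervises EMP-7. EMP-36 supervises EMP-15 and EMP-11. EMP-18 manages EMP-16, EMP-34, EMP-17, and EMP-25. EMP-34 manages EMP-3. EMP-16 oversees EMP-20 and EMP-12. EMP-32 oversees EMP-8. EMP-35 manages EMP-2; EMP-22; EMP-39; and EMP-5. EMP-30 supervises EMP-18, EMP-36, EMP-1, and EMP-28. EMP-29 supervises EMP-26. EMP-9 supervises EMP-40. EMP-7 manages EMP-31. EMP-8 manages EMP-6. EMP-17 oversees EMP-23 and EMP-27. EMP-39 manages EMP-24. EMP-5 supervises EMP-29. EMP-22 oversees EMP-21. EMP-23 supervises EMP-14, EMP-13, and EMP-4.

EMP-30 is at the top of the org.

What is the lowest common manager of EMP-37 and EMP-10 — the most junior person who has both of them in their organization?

EMP-3

EMP-37's chain of managers is EMP-3, EMP-34, EMP-18, EMP-30. EMP-10's chain of managers is EMP-24, EMP-39, EMP-35, EMP-3, EMP-34, EMP-18, EMP-30. The first manager that appears in both chains is EMP-3.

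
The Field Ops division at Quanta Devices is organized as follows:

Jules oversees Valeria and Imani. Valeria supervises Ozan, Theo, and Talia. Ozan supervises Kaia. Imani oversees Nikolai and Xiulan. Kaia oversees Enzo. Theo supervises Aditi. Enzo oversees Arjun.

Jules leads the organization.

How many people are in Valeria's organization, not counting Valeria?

Valeria directly manages Ozan, Theo, Talia. Under Ozan: Kaia, Enzo, Arjun (3). Under Theo: Aditi (1). Talia has no reports. So Valeria's organization is 3 direct reports plus everyone under them: 4 + 2 + 1 = 7.

7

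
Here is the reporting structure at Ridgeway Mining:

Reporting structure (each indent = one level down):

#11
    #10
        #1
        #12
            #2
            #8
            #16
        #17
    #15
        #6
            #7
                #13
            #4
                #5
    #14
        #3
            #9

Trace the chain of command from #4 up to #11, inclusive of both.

#4 reports to #6. #6 reports to #15. #15 reports to #11. #11 is at the top.

#4 -> #6 -> #15 -> #11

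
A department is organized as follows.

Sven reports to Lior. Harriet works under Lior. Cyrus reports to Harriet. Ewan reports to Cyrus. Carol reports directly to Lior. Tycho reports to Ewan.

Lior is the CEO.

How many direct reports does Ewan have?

Ewan directly manages Tycho. That is 1 direct report.

1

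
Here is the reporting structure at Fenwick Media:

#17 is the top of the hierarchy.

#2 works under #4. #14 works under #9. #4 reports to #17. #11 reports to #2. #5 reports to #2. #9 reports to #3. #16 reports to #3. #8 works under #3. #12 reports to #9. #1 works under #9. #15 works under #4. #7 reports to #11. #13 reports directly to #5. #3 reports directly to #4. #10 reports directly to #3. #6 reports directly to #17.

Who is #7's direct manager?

#11

#7 reports directly to #11.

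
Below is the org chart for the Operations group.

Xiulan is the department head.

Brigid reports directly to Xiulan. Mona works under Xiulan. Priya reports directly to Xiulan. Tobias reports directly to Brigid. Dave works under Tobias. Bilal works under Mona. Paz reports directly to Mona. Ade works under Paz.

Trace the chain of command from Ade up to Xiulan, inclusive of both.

Ade reports to Paz. Paz reports to Mona. Mona reports to Xiulan. Xiulan is at the top.

Ade -> Paz -> Mona -> Xiulan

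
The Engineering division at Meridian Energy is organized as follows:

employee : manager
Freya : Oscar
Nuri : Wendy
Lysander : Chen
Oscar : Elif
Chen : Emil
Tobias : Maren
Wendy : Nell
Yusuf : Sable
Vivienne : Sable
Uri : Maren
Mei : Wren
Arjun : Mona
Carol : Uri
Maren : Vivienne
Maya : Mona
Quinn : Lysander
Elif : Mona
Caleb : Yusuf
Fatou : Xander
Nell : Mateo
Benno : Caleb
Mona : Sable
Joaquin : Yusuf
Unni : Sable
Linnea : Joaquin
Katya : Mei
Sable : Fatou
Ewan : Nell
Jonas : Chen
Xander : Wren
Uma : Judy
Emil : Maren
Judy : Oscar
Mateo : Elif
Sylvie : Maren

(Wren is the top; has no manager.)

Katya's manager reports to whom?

Wren

Katya reports to Mei, and Mei reports to Wren. So Katya's skip-level manager is Wren.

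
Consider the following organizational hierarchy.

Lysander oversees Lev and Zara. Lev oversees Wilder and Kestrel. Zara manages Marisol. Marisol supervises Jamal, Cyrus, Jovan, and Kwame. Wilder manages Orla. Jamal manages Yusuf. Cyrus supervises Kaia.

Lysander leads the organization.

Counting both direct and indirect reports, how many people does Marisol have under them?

Marisol directly manages Jamal, Cyrus, Jovan, Kwame. Under Jamal: Yusuf (1). Under Cyrus: Kaia (1). Jovan has no reports. Kwame has no reports. So Marisol's organization is 4 direct reports plus everyone under them: 2 + 2 + 1 + 1 = 6.

6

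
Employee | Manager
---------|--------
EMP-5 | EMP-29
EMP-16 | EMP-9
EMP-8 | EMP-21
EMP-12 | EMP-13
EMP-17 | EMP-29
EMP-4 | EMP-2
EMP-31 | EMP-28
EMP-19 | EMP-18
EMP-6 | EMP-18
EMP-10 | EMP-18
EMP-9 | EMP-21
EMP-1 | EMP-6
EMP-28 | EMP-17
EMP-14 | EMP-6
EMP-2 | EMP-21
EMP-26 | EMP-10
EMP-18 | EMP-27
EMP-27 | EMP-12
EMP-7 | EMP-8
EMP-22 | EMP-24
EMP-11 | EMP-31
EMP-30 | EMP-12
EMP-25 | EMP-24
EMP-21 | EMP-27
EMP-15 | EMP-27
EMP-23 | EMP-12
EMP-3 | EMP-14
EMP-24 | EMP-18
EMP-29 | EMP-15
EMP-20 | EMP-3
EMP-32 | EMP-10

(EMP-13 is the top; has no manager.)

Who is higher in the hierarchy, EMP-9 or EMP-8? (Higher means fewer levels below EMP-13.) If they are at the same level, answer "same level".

Both EMP-9 and EMP-8 are 4 levels below EMP-13.

same level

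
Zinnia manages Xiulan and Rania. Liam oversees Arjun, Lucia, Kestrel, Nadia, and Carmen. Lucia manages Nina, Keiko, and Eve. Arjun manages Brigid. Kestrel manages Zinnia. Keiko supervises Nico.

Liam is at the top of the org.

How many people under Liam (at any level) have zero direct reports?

8

The people in Liam's organization with no one reporting to them are Carmen, Nadia, Rania, Xiulan, Nina, Nico, Eve, Brigid. That is 8.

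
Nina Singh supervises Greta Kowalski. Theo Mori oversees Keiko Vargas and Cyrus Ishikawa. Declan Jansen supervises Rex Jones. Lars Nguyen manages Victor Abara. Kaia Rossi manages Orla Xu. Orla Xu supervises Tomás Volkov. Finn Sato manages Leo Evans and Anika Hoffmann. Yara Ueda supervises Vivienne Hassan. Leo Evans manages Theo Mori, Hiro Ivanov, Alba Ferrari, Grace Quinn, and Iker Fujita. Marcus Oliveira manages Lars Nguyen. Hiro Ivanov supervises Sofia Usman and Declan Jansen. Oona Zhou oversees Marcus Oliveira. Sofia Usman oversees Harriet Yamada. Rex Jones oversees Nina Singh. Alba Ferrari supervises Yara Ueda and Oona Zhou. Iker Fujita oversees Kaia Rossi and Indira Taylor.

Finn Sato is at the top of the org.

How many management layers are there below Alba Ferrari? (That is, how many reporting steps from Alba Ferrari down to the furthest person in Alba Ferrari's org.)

4

The longest chain under Alba Ferrari runs Alba Ferrari → Oona Zhou → Marcus Oliveira → Lars Nguyen → Victor Abara, which is 4 levels below Alba Ferrari.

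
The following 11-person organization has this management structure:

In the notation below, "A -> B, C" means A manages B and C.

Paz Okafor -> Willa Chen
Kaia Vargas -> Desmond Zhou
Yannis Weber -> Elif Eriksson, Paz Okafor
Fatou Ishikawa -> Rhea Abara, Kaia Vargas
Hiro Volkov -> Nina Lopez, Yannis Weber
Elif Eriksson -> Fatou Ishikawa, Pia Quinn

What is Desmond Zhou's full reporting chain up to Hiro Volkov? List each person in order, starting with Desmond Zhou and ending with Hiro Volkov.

Desmond Zhou -> Kaia Vargas -> Fatou Ishikawa -> Elif Eriksson -> Yannis Weber -> Hiro Volkov

Desmond Zhou reports to Kaia Vargas. Kaia Vargas reports to Fatou Ishikawa. Fatou Ishikawa reports to Elif Eriksson. Elif Eriksson reports to Yannis Weber. Yannis Weber reports to Hiro Volkov. Hiro Volkov is at the top.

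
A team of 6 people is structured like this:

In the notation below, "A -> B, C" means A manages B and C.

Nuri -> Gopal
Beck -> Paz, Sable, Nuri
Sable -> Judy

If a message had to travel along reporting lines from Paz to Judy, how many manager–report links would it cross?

Paz is 1 level below Beck, and Judy is 2 levels below Beck (their lowest common manager). The shortest path runs up from Paz to Beck and back down to Judy: 1 + 2 = 3 links.

3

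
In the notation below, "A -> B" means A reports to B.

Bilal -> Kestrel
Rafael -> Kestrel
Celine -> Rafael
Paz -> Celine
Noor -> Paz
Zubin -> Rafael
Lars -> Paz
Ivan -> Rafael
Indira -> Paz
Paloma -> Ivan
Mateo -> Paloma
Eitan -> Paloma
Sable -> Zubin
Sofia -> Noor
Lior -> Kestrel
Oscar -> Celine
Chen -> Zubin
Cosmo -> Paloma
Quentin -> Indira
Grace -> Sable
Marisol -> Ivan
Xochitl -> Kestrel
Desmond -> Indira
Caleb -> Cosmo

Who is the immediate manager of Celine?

Celine reports directly to Rafael.

Rafael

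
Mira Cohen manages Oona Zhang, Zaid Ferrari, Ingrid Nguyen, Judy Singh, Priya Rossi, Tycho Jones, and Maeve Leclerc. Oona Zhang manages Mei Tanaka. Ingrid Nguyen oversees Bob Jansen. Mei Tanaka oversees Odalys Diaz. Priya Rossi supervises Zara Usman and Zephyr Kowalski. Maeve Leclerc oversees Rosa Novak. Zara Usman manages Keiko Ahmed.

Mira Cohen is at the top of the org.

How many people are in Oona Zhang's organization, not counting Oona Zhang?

Oona Zhang directly manages Mei Tanaka. Under Mei Tanaka: Odalys Diaz (1). That's 2 in total.

2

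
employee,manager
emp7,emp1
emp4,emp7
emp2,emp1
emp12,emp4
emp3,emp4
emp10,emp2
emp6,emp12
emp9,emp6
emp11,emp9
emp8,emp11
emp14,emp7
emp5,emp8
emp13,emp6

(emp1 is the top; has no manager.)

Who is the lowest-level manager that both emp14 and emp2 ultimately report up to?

emp14's chain of managers is emp7, emp1. emp2's chain of managers is emp1. The first manager that appears in both chains is emp1.

emp1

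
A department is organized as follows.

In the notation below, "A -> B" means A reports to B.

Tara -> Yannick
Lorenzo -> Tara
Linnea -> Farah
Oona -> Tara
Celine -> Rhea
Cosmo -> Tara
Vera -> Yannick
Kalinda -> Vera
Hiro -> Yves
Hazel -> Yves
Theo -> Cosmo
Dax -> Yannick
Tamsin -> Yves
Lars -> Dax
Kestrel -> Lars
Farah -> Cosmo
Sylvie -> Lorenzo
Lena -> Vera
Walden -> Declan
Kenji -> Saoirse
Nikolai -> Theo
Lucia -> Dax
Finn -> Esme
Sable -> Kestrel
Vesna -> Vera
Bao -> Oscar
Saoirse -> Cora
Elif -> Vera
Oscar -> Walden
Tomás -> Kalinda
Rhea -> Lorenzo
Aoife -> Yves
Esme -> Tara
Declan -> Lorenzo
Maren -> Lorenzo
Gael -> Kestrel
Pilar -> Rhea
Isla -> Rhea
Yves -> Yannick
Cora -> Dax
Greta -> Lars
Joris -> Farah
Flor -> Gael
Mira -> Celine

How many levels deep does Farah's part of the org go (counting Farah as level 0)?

1

The longest chain under Farah runs Farah → Linnea, which is 1 level below Farah.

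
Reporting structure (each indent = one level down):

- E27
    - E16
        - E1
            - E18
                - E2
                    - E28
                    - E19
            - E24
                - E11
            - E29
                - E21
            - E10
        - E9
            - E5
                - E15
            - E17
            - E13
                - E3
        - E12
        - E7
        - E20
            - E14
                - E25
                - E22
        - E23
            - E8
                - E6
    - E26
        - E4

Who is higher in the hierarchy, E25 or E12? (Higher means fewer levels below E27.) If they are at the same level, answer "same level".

E12

E25 is 4 levels below E27; E12 is 2. E12 is higher.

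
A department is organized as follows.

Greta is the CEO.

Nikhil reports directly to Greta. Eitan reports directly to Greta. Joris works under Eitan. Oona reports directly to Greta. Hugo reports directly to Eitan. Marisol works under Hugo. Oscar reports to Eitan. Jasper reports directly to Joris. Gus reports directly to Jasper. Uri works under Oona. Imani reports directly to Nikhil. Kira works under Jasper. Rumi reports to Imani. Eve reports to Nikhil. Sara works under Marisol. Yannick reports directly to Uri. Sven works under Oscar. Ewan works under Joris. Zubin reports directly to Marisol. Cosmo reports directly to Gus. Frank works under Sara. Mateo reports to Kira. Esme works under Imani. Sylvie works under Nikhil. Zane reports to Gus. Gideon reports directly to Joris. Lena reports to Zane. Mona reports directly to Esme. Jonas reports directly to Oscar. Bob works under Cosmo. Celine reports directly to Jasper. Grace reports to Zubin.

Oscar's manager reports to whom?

Oscar reports to Eitan, and Eitan reports to Greta. So Oscar's skip-level manager is Greta.

Greta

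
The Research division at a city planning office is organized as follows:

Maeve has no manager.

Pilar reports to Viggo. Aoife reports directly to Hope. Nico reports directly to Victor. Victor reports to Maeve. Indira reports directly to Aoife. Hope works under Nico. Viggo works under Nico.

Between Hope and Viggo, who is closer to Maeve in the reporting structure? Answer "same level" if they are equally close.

same level

Both Hope and Viggo are 3 levels below Maeve.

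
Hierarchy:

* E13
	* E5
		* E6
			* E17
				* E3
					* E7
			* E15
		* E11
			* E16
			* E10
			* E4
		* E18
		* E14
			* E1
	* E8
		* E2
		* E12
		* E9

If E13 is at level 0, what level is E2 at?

2

Chain from E2 up to E13: E2 → E8 → E13. That is 2 steps up, so E2 is 2 levels below E13.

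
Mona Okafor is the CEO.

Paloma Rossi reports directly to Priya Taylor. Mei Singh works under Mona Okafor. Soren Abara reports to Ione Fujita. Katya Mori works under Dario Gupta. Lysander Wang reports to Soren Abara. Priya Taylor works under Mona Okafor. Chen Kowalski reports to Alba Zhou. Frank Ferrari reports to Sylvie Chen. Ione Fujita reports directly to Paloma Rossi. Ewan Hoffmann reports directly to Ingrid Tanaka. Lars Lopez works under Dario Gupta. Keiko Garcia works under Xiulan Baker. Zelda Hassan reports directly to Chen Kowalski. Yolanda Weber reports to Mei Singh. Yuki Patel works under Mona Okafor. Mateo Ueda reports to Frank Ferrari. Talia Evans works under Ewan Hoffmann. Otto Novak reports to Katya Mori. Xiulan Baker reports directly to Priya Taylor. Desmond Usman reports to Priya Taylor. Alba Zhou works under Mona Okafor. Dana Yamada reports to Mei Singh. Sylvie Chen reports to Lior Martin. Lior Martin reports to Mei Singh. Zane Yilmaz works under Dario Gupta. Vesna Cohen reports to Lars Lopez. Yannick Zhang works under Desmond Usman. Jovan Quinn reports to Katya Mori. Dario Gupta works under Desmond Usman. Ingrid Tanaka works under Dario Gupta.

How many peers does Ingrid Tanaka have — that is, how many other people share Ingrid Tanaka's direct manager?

Ingrid Tanaka reports to Dario Gupta. Dario Gupta's other direct reports are Lars Lopez, Katya Mori, Zane Yilmaz — 3 peers.

3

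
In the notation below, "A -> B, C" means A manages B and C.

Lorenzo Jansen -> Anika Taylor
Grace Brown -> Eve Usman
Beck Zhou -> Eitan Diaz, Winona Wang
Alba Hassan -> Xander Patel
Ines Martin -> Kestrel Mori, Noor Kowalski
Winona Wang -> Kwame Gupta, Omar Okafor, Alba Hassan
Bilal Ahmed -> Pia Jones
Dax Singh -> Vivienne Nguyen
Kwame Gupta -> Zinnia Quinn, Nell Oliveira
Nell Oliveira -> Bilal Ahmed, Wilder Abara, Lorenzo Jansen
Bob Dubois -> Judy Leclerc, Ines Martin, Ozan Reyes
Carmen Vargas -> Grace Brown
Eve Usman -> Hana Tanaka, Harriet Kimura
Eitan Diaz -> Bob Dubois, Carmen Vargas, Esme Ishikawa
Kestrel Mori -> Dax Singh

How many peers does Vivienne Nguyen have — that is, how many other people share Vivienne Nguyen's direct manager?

0

Vivienne Nguyen reports to Dax Singh, and Dax Singh has no other direct reports. Vivienne Nguyen has 0 peers.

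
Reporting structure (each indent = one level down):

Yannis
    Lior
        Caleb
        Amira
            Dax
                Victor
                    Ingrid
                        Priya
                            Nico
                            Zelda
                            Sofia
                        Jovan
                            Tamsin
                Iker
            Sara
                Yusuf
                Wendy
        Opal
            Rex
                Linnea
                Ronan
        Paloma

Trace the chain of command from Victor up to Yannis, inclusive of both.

Victor -> Dax -> Amira -> Lior -> Yannis

Victor reports to Dax. Dax reports to Amira. Amira reports to Lior. Lior reports to Yannis. Yannis is at the top.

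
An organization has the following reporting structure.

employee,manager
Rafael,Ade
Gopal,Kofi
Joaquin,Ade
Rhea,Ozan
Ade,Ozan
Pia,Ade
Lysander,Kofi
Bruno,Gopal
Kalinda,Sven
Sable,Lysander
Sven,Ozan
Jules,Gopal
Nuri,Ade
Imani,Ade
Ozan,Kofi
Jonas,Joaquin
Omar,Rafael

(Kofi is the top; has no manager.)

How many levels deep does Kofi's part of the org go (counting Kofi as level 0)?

4

The longest chain under Kofi runs Kofi → Ozan → Ade → Joaquin → Jonas, which is 4 levels below Kofi.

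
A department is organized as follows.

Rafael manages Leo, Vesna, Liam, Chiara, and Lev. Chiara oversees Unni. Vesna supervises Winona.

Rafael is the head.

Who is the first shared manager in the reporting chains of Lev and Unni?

Rafael

Lev's chain of managers is Rafael. Unni's chain of managers is Chiara, Rafael. The first manager that appears in both chains is Rafael.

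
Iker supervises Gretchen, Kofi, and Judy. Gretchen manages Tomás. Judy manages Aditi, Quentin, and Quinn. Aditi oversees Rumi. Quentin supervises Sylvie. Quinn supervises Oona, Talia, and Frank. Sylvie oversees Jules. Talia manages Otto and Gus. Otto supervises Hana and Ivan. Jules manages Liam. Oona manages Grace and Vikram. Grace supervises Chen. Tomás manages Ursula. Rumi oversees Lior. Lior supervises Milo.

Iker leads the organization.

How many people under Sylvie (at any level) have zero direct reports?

1

The only person in Sylvie's organization with no one reporting to them is Liam. That is 1.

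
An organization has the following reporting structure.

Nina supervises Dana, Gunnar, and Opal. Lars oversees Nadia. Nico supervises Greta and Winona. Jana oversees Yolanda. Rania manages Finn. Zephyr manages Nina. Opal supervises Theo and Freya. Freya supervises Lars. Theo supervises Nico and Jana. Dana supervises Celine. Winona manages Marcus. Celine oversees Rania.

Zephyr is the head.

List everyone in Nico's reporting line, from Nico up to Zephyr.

Nico reports to Theo. Theo reports to Opal. Opal reports to Nina. Nina reports to Zephyr. Zephyr is at the top.

Nico -> Theo -> Opal -> Nina -> Zephyr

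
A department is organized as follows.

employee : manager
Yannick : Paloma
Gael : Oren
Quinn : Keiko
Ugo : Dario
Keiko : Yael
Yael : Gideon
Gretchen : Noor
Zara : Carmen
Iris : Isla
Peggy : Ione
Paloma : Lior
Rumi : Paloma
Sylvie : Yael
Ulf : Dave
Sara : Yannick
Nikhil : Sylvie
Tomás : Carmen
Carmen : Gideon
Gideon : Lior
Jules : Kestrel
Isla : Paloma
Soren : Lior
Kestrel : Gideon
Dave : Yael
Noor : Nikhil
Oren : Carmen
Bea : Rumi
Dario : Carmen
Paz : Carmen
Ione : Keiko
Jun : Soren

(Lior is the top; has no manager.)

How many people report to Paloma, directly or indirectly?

6

Paloma directly manages Rumi, Isla, Yannick. Under Rumi: Bea (1). Under Isla: Iris (1). Under Yannick: Sara (1). So Paloma's organization is 3 direct reports plus everyone under them: 2 + 2 + 2 = 6.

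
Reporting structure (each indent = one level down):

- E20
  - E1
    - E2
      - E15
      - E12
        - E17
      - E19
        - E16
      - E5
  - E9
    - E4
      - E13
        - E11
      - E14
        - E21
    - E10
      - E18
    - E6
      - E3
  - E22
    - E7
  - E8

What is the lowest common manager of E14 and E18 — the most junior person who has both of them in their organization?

E14's chain of managers is E4, E9, E20. E18's chain of managers is E10, E9, E20. The first manager that appears in both chains is E9.

E9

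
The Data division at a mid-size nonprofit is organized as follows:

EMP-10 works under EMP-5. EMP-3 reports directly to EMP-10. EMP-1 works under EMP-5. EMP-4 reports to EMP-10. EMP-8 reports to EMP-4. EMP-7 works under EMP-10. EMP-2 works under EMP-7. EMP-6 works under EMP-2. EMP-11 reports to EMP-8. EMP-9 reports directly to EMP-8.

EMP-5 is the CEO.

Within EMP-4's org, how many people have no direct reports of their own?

The people in EMP-4's organization with no one reporting to them are EMP-9, EMP-11. That is 2.

2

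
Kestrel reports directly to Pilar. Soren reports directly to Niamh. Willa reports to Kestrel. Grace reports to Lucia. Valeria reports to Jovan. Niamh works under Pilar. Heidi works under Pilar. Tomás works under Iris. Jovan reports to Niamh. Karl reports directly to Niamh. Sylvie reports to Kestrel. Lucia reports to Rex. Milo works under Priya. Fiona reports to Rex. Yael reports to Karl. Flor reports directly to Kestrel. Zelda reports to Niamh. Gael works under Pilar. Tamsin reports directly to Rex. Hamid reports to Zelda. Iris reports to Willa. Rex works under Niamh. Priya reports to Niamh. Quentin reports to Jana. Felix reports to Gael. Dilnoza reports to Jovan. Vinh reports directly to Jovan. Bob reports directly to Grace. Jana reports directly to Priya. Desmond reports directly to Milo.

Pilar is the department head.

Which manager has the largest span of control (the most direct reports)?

Niamh

Direct-report counts: Pilar has 4; Gael has 1; Kestrel has 3; Willa has 1; Iris has 1; Niamh has 6; Priya has 2; Milo has 1; Jana has 1; Jovan has 3; Karl has 1; Rex has 3; Lucia has 1; Grace has 1; Zelda has 1. The largest is 6, held by Niamh.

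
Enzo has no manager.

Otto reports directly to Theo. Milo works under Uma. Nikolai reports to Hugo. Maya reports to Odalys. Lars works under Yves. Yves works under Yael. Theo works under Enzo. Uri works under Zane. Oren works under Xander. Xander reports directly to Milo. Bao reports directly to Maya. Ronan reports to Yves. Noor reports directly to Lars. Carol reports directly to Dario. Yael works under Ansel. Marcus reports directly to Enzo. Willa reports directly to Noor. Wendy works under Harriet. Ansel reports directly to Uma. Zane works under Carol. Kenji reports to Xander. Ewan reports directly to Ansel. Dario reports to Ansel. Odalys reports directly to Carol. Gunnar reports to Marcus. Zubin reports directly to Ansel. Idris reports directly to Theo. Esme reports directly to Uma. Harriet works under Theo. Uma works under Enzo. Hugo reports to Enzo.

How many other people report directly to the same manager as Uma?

Uma reports to Enzo. Enzo's other direct reports are Marcus, Theo, Hugo — 3 peers.

3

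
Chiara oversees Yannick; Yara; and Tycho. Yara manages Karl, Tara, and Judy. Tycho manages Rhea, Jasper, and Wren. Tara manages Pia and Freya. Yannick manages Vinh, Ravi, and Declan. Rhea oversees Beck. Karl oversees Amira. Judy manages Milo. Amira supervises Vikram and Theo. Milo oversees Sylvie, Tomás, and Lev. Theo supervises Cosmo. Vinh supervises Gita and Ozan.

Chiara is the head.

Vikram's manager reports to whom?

Vikram reports to Amira, and Amira reports to Karl. So Vikram's skip-level manager is Karl.

Karl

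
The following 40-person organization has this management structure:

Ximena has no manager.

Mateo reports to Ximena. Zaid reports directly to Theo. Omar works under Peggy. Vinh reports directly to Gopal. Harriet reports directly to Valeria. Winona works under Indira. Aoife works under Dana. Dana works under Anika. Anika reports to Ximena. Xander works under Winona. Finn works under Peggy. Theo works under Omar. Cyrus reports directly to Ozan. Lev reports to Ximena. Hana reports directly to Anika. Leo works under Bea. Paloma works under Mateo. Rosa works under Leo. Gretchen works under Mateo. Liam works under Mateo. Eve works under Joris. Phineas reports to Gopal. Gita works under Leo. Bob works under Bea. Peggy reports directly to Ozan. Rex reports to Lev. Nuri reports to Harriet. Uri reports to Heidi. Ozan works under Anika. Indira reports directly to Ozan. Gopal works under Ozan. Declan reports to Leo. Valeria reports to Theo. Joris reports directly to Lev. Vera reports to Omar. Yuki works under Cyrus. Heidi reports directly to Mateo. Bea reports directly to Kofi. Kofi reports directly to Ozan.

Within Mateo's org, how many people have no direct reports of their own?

4

The people in Mateo's organization with no one reporting to them are Paloma, Gretchen, Liam, Uri. That is 4.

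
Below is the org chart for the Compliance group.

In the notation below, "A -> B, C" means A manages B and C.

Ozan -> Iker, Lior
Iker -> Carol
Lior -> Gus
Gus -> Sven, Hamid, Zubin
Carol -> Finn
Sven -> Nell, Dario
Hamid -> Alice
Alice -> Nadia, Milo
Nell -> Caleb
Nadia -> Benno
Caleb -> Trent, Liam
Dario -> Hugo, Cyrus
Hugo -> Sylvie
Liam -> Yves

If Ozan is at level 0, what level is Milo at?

5

Chain from Milo up to Ozan: Milo → Alice → Hamid → Gus → Lior → Ozan. That is 5 steps up, so Milo is 5 levels below Ozan.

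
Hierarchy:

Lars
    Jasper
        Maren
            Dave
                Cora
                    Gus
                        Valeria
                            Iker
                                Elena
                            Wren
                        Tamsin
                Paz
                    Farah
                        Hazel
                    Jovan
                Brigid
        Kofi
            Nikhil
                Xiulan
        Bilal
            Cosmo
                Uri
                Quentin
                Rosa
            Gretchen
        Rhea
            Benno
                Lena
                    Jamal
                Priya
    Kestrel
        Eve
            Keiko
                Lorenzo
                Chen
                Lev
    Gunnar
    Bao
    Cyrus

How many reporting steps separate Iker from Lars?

Chain from Iker up to Lars: Iker → Valeria → Gus → Cora → Dave → Maren → Jasper → Lars. That is 7 steps up, so Iker is 7 levels below Lars.

7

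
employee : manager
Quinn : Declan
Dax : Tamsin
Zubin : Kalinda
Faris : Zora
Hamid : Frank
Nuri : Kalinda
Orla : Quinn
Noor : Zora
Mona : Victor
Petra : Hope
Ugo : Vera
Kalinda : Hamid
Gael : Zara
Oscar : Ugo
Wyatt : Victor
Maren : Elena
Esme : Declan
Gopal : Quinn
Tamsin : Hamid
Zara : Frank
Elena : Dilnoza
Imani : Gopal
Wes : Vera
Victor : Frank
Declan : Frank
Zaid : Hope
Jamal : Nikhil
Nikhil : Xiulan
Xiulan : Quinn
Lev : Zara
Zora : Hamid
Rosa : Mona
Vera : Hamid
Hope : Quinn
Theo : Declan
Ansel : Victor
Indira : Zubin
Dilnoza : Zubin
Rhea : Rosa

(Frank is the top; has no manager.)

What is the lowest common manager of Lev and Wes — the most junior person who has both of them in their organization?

Frank

Lev's chain of managers is Zara, Frank. Wes's chain of managers is Vera, Hamid, Frank. The first manager that appears in both chains is Frank.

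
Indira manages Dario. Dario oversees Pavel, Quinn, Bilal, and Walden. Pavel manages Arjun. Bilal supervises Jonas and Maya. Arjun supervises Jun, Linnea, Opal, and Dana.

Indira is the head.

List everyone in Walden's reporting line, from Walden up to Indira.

Walden reports to Dario. Dario reports to Indira. Indira is at the top.

Walden -> Dario -> Indira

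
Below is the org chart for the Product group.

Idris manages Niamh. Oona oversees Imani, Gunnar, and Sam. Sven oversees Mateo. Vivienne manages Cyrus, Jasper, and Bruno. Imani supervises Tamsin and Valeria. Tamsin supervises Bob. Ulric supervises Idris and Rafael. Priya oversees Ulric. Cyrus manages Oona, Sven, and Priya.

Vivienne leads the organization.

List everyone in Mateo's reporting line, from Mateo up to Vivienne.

Mateo reports to Sven. Sven reports to Cyrus. Cyrus reports to Vivienne. Vivienne is at the top.

Mateo -> Sven -> Cyrus -> Vivienne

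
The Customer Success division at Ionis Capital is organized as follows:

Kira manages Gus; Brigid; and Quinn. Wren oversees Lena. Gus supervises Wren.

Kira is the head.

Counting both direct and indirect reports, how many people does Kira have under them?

5

Kira directly manages Gus, Brigid, Quinn. Under Gus: Wren, Lena (2). Brigid has no reports. Quinn has no reports. So Kira's organization is 3 direct reports plus everyone under them: 3 + 1 + 1 = 5.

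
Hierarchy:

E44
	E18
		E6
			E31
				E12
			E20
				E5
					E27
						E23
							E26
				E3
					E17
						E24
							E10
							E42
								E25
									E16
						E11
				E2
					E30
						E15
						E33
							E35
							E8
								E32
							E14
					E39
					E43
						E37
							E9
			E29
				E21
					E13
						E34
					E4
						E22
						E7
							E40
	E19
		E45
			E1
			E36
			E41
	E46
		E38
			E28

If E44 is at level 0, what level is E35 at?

7

Chain from E35 up to E44: E35 → E33 → E30 → E2 → E20 → E6 → E18 → E44. That is 7 steps up, so E35 is 7 levels below E44.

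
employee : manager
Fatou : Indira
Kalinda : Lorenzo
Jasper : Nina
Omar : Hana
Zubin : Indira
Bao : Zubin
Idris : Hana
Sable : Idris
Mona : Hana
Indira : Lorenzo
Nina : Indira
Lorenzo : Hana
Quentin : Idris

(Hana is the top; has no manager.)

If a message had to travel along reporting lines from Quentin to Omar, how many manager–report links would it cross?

3

Quentin is 2 levels below Hana, and Omar is 1 level below Hana (their lowest common manager). The shortest path runs up from Quentin to Hana and back down to Omar: 2 + 1 = 3 links.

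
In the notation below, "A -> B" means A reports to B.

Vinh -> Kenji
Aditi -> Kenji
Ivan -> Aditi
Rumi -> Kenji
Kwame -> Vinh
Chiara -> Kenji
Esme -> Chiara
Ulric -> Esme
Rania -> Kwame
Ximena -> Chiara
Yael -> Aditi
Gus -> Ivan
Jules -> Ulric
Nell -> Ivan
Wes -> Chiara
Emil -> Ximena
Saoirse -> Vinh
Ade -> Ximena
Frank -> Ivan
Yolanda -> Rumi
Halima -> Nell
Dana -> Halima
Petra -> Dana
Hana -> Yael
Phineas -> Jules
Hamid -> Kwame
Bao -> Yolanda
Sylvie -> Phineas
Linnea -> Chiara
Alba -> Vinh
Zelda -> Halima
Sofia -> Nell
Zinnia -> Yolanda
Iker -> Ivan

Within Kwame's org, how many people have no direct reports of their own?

The people in Kwame's organization with no one reporting to them are Hamid, Rania. That is 2.

2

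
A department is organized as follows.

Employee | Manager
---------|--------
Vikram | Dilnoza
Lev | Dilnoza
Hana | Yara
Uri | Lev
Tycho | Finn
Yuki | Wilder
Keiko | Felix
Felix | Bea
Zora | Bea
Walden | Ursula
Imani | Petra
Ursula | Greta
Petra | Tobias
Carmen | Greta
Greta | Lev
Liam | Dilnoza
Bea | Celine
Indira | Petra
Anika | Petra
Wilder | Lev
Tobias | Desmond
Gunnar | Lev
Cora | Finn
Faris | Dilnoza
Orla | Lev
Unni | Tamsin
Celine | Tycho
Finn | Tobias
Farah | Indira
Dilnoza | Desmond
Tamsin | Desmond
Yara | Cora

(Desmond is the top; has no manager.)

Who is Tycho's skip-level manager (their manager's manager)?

Tycho reports to Finn, and Finn reports to Tobias. So Tycho's skip-level manager is Tobias.

Tobias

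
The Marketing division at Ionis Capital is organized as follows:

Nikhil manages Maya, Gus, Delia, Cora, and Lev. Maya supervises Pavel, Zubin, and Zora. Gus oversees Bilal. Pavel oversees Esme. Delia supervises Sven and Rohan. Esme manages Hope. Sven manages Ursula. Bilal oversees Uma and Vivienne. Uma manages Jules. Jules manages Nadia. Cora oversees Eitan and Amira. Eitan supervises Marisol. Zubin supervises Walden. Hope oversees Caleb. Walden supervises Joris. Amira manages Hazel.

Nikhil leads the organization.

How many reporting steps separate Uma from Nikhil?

Chain from Uma up to Nikhil: Uma → Bilal → Gus → Nikhil. That is 3 steps up, so Uma is 3 levels below Nikhil.

3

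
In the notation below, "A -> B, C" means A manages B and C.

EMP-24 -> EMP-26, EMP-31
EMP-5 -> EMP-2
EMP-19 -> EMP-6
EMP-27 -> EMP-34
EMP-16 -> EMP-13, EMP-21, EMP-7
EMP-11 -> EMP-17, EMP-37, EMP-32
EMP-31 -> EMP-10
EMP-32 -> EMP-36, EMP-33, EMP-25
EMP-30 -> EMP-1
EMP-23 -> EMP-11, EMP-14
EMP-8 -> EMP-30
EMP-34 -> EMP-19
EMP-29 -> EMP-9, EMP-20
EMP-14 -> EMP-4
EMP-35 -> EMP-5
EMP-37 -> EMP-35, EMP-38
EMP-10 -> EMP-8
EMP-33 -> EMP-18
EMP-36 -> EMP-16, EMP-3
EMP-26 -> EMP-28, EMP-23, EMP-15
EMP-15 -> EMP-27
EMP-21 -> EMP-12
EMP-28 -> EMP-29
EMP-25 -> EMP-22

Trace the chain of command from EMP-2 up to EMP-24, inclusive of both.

EMP-2 reports to EMP-5. EMP-5 reports to EMP-35. EMP-35 reports to EMP-37. EMP-37 reports to EMP-11. EMP-11 reports to EMP-23. EMP-23 reports to EMP-26. EMP-26 reports to EMP-24. EMP-24 is at the top.

EMP-2 -> EMP-5 -> EMP-35 -> EMP-37 -> EMP-11 -> EMP-23 -> EMP-26 -> EMP-24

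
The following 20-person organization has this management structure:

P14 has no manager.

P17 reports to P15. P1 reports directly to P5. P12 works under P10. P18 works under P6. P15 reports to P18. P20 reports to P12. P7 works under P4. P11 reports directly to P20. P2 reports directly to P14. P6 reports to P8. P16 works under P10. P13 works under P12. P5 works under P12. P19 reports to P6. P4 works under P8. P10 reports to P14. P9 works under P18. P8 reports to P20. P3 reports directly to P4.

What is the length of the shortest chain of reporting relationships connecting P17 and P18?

P17 is in P18's organization: the chain from P17 up to P18 is P17 → P15 → P18, which is 2 links.

2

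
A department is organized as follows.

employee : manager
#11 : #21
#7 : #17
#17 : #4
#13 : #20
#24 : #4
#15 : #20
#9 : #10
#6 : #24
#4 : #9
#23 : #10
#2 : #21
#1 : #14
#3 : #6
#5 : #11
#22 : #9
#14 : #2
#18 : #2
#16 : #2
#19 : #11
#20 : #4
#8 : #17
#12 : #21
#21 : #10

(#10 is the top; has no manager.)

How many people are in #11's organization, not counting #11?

2

#11 directly manages #5, #19. #5 has no reports. #19 has no reports. So #11's organization is 2 direct reports plus everyone under them: 1 + 1 = 2.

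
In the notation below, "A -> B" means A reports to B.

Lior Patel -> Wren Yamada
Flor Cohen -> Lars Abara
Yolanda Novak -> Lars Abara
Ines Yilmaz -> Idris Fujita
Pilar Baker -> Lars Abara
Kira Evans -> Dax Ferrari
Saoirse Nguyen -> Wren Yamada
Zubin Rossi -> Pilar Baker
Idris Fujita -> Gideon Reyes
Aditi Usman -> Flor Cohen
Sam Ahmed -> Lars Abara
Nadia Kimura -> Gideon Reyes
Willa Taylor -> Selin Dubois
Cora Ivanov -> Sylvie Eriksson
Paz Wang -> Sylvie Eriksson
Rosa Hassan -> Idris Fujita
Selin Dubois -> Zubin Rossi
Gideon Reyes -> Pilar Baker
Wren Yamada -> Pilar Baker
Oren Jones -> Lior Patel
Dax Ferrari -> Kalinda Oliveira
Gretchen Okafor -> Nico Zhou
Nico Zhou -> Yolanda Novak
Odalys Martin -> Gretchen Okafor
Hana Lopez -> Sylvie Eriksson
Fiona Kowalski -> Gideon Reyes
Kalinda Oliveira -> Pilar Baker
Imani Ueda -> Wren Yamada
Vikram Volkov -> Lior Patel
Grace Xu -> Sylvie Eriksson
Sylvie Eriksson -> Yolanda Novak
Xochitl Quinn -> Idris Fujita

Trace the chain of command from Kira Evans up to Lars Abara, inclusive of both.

Kira Evans -> Dax Ferrari -> Kalinda Oliveira -> Pilar Baker -> Lars Abara

Kira Evans reports to Dax Ferrari. Dax Ferrari reports to Kalinda Oliveira. Kalinda Oliveira reports to Pilar Baker. Pilar Baker reports to Lars Abara. Lars Abara is at the top.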